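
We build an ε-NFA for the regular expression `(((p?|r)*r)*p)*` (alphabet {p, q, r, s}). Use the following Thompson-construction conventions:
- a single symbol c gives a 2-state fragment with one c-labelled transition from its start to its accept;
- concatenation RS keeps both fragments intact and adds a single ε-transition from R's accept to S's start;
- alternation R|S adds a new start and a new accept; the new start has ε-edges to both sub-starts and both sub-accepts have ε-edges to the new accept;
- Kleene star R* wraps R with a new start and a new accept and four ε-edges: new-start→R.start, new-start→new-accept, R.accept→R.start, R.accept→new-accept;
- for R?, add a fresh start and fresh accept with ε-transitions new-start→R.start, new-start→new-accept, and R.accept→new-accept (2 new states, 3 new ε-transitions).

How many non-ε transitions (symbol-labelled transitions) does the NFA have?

4

By structural recursion:
Each of the 4 symbol leaves contributes exactly 1 symbol transition.
  p? → 1 symbol transition
  p?|r → 2 symbol transitions
  (p?|r)* → 2 symbol transitions
  (p?|r)*r → 3 symbol transitions
  ((p?|r)*r)* → 3 symbol transitions
  ((p?|r)*r)*p → 4 symbol transitions
  (((p?|r)*r)*p)* → 4 symbol transitions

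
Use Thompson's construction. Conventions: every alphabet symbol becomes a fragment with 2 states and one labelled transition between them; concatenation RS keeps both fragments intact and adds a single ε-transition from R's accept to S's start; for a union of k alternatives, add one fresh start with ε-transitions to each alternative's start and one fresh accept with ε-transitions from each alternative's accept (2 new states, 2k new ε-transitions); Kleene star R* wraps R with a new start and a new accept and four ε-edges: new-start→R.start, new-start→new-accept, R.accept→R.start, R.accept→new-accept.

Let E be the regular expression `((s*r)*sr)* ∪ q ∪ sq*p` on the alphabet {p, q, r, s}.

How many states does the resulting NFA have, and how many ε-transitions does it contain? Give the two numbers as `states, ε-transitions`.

Recursing over subexpressions:
Each of the 8 symbol leaves contributes 2 states and 0 ε-transitions.
  s* : 4 states, 4 ε-transitions
  s*r : 6 states, 5 ε-transitions
  (s*r)* : 8 states, 9 ε-transitions
  (s*r)*sr : 12 states, 11 ε-transitions
  ((s*r)*sr)* : 14 states, 15 ε-transitions
  q* : 4 states, 4 ε-transitions
  sq*p : 8 states, 6 ε-transitions
  ((s*r)*sr)* ∪ q ∪ sq*p : 26 states, 27 ε-transitions

26, 27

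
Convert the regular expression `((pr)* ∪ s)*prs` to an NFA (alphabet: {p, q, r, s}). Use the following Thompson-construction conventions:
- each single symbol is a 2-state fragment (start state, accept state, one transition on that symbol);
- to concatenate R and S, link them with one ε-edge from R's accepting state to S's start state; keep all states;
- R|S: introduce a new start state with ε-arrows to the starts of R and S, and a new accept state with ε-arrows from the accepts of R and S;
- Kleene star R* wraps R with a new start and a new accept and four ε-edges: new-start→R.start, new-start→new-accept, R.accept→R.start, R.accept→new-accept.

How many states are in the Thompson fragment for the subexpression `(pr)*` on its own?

Fragment for `(pr)*`:
Each of the 2 symbol leaves contributes a 2-state fragment.
  pr — 4 states
  (pr)* — 6 states

6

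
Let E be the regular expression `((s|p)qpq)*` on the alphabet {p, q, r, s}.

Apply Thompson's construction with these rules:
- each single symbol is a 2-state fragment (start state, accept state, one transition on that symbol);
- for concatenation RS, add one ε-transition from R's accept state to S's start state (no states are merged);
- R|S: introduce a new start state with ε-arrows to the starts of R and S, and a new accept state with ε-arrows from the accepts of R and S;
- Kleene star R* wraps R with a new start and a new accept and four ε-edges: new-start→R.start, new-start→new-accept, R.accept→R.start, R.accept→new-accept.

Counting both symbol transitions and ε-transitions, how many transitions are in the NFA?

16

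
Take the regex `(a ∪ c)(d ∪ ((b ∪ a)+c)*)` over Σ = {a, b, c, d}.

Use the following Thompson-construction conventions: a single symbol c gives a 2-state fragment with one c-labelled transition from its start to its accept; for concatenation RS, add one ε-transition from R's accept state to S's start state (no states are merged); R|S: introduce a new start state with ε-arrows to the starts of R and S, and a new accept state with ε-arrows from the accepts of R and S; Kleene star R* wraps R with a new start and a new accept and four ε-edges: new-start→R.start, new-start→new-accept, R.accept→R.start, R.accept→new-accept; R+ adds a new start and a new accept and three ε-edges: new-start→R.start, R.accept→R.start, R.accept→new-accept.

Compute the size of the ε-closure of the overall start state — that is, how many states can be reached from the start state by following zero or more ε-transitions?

Work bottom-up. For each fragment F, track |ε-closure(F.start)| and whether F's accept lies in that closure (i.e. whether F accepts ε). A single-symbol fragment has closure size 1 and does not accept ε.
  a ∪ c → |ε-closure| = 1 + 1 + 1 = 3 (the new accept is not ε-reachable since no branch accepts ε)
  b ∪ a → |ε-closure| = 1 + 1 + 1 = 3 (the new accept is not ε-reachable since no branch accepts ε)
  (b ∪ a)+ → new start ε-reaches only the body's start; the new accept needs a symbol first: |ε-closure| = 1 + 3 = 4
  (b ∪ a)+c → same as the first factor's closure: |ε-closure| = 4
  ((b ∪ a)+c)* → |ε-closure| = 1 (new start) + 4 (body) + 1 (new accept) = 6
  d ∪ ((b ∪ a)+c)* → |ε-closure| = 1 (new start) + (1 + 6) + 1 (new accept, since some branch ε-reaches its own accept) = 9
  (a ∪ c)(d ∪ ((b ∪ a)+c)*) → |ε-closure| equals the left operand's closure size = 3 (its accept is not ε-reachable, so the closure stops there)

3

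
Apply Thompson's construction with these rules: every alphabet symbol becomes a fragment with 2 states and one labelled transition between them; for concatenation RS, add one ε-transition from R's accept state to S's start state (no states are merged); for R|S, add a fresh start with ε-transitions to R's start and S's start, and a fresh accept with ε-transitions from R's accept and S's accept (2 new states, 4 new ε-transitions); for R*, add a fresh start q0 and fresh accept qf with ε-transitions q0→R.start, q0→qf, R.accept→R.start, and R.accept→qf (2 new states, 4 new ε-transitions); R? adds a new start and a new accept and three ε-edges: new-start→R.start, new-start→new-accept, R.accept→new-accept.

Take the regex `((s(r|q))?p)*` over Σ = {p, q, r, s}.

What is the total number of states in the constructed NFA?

Recursing over subexpressions:
Each of the 4 symbol leaves contributes a 2-state fragment.
  r|q = 6 states
  s(r|q) = 8 states
  (s(r|q))? = 10 states
  (s(r|q))?p = 12 states
  ((s(r|q))?p)* = 14 states

14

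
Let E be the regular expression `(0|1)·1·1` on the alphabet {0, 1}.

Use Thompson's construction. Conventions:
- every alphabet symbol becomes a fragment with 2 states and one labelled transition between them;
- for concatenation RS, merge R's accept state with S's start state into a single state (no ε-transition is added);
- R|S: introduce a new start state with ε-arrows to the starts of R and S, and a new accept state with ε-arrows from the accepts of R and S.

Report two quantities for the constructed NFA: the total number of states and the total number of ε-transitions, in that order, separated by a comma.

8, 4

Recursing over subexpressions:
Each of the 4 symbol leaves contributes 2 states and 0 ε-transitions.
  0|1 = 6 states, 4 ε-transitions
  (0|1)·1·1 = 8 states, 4 ε-transitions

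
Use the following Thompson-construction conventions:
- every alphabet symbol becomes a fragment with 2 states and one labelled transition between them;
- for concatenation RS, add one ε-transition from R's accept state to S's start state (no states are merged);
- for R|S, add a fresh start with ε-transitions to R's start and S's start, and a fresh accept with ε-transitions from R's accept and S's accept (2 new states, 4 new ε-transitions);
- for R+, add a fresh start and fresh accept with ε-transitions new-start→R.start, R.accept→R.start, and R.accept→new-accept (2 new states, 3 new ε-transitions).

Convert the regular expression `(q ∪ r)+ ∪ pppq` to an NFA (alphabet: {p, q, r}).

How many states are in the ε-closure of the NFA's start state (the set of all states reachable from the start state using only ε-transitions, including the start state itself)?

Compute the ε-closure size of each fragment's start state recursively; a symbol fragment's start has no outgoing ε-edge, so its closure is just itself (size 1).
  q ∪ r → new start ε-reaches every alternative's start; none of them accept ε, so the new accept is not reached: |closure| = 1 + 1 + 1 = 3
  (q ∪ r)+ → new start ε-reaches only the body's start; the new accept needs a symbol first: |closure| = 1 + 3 = 4
  pppq → |closure| equals the left operand's closure size = 1 (its accept is not ε-reachable, so the closure stops there)
  (q ∪ r)+ ∪ pppq → new start ε-reaches every alternative's start; none of them accept ε, so the new accept is not reached: |closure| = 1 + 4 + 1 = 6

6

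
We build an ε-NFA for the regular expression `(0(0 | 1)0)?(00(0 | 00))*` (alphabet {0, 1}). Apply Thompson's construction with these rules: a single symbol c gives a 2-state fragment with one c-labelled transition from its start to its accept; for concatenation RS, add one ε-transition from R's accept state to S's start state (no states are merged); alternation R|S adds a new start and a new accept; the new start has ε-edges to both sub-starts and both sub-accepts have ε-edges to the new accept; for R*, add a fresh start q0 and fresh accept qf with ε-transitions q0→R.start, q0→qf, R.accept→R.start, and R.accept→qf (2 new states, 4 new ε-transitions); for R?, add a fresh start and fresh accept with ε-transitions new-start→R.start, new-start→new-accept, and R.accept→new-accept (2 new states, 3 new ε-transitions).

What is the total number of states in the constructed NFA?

Bottom-up over the parse tree:
Each of the 9 symbol leaves contributes a 2-state fragment.
  0 | 1 → 6 states
  0(0 | 1)0 → 10 states
  (0(0 | 1)0)? → 12 states
  00 → 4 states
  0 | 00 → 8 states
  00(0 | 00) → 12 states
  (00(0 | 00))* → 14 states
  (0(0 | 1)0)?(00(0 | 00))* → 26 states

26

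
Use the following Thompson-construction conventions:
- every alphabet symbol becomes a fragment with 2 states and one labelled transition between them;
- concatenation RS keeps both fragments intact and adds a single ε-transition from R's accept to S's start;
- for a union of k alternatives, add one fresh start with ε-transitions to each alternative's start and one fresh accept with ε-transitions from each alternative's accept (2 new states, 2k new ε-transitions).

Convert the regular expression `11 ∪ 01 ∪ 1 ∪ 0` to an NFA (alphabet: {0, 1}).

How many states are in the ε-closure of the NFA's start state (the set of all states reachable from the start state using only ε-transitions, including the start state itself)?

5

Compute the ε-closure size of each fragment's start state recursively; a symbol fragment's start has no outgoing ε-edge, so its closure is just itself (size 1).
  11 → |closure| equals the left operand's closure size = 1 (its accept is not ε-reachable, so the closure stops there)
  01 → same as the first factor's closure: |closure| = 1
  11 ∪ 01 ∪ 1 ∪ 0 → new start ε-reaches every alternative's start; none of them accept ε, so the new accept is not reached: |closure| = 1 + 1 + 1 + 1 + 1 = 5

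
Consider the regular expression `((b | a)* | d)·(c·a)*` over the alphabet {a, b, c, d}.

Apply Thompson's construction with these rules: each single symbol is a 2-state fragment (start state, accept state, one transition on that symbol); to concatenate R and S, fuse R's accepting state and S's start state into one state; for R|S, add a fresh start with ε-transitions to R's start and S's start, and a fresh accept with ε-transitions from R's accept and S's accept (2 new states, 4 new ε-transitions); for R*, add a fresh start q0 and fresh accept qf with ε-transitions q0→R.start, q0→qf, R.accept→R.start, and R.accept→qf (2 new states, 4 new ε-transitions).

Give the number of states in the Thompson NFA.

16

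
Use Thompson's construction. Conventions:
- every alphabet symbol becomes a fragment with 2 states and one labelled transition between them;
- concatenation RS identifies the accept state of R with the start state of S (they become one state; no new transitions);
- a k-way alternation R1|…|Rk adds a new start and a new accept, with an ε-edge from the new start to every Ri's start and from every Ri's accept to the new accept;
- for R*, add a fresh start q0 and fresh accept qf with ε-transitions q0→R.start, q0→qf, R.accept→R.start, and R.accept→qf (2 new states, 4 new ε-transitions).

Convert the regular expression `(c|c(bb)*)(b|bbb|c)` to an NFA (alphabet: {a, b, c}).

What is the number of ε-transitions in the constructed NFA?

Bottom-up over the parse tree:
Each of the 9 symbol leaves contributes 0 ε-transitions.
  bb : 0 ε-transitions
  (bb)* : 4 ε-transitions
  c(bb)* : 4 ε-transitions
  c|c(bb)* : 8 ε-transitions
  bbb : 0 ε-transitions
  b|bbb|c : 6 ε-transitions
  (c|c(bb)*)(b|bbb|c) : 14 ε-transitions

14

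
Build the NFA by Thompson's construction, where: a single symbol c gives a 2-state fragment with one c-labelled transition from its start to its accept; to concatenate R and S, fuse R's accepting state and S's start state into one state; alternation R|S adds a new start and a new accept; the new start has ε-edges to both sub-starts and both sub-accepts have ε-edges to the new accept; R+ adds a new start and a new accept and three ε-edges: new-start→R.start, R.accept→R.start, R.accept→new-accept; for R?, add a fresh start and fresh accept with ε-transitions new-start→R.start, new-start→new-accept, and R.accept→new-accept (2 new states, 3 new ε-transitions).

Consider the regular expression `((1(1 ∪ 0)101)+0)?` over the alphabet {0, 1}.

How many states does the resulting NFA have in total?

15

Building bottom-up:
Each of the 7 symbol leaves contributes a 2-state fragment.
  1 ∪ 0 → 6 states
  1(1 ∪ 0)101 → 10 states
  (1(1 ∪ 0)101)+ → 12 states
  (1(1 ∪ 0)101)+0 → 13 states
  ((1(1 ∪ 0)101)+0)? → 15 states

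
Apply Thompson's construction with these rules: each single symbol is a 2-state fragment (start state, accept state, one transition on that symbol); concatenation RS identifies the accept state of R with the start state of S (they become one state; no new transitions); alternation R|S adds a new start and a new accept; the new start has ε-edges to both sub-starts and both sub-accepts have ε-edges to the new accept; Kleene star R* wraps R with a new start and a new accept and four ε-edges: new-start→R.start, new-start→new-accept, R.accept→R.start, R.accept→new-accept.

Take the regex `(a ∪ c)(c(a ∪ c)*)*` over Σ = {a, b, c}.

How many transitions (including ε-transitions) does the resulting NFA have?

Bottom-up over the parse tree:
Each of the 5 symbol leaves contributes 1 transition (1 symbol, 0 ε).
  a ∪ c — 6 transitions (2 symbol, 4 ε)
  a ∪ c — 6 transitions (2 symbol, 4 ε)
  (a ∪ c)* — 10 transitions (2 symbol, 8 ε)
  c(a ∪ c)* — 11 transitions (3 symbol, 8 ε)
  (c(a ∪ c)*)* — 15 transitions (3 symbol, 12 ε)
  (a ∪ c)(c(a ∪ c)*)* — 21 transitions (5 symbol, 16 ε)

21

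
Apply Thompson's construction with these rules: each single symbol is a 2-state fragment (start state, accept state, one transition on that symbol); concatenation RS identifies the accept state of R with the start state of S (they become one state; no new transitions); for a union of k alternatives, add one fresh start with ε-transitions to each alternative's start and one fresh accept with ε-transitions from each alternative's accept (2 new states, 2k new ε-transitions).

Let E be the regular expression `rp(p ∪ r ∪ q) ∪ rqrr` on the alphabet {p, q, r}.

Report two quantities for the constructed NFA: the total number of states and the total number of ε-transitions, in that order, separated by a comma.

Per subexpression:
Each of the 9 symbol leaves contributes 2 states and 0 ε-transitions.
  p ∪ r ∪ q : 8 states, 6 ε-transitions
  rp(p ∪ r ∪ q) : 10 states, 6 ε-transitions
  rqrr : 5 states, 0 ε-transitions
  rp(p ∪ r ∪ q) ∪ rqrr : 17 states, 10 ε-transitions

17, 10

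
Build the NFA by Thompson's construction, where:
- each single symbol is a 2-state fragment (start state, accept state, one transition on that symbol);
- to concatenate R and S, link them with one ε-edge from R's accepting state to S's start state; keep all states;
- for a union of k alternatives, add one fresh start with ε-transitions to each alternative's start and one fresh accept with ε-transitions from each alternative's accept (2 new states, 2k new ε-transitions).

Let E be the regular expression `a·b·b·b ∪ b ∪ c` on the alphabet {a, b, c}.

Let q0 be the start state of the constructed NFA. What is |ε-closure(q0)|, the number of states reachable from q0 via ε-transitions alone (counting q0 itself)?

4

Compute the ε-closure size of each fragment's start state recursively; a symbol fragment's start has no outgoing ε-edge, so its closure is just itself (size 1).
  a·b·b·b : same as the first factor's closure: |closure| = 1
  a·b·b·b ∪ b ∪ c : new start ε-reaches every alternative's start; none of them accept ε, so the new accept is not reached: |closure| = 1 + 1 + 1 + 1 = 4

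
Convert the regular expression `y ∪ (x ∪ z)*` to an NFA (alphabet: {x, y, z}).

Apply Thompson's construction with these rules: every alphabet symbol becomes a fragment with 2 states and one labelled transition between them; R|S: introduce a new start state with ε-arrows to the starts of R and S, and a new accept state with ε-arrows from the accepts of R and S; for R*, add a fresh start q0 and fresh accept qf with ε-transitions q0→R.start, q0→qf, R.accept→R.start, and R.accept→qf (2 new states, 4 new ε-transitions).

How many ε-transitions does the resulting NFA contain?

12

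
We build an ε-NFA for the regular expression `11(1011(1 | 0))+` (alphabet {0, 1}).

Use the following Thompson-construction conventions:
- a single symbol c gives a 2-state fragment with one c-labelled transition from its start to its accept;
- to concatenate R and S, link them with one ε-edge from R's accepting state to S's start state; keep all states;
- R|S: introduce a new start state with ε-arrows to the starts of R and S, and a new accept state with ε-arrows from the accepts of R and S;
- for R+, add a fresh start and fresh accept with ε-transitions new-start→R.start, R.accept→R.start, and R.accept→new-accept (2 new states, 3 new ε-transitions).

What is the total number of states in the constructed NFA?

By structural recursion:
Each of the 8 symbol leaves contributes a 2-state fragment.
  1 | 0 → 6 states
  1011(1 | 0) → 14 states
  (1011(1 | 0))+ → 16 states
  11(1011(1 | 0))+ → 20 states

20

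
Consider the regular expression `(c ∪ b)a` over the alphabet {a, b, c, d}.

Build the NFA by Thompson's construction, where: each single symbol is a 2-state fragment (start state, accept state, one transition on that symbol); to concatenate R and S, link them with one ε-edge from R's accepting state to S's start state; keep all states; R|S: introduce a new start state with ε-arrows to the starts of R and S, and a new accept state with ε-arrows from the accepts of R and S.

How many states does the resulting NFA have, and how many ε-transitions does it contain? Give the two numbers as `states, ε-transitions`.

8, 5

Bottom-up over the parse tree:
Each of the 3 symbol leaves contributes 2 states and 0 ε-transitions.
  c ∪ b → 6 states, 4 ε-transitions
  (c ∪ b)a → 8 states, 5 ε-transitions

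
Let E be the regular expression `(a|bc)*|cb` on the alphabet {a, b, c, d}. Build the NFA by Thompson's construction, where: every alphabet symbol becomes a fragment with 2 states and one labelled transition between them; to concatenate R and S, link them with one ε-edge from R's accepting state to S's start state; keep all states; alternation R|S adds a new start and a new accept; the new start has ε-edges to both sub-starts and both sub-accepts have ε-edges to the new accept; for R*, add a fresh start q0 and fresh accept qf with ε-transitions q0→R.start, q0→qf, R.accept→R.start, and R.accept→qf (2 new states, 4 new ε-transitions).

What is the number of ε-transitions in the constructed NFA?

Recursing over subexpressions:
Each of the 5 symbol leaves contributes 0 ε-transitions.
  bc : 1 ε-transition
  a|bc : 5 ε-transitions
  (a|bc)* : 9 ε-transitions
  cb : 1 ε-transition
  (a|bc)*|cb : 14 ε-transitions

14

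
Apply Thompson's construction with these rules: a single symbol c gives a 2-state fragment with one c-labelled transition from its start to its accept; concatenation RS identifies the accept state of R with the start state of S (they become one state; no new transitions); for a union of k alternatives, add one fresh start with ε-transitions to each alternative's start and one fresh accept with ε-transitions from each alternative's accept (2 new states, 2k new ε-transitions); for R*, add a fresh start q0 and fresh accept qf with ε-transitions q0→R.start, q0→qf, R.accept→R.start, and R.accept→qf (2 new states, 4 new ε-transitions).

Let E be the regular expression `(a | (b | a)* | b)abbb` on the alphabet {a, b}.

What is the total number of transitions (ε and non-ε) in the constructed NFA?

Building bottom-up:
Each of the 8 symbol leaves contributes 1 transition (1 symbol, 0 ε).
  b | a : 6 transitions (2 symbol, 4 ε)
  (b | a)* : 10 transitions (2 symbol, 8 ε)
  a | (b | a)* | b : 18 transitions (4 symbol, 14 ε)
  (a | (b | a)* | b)abbb : 22 transitions (8 symbol, 14 ε)

22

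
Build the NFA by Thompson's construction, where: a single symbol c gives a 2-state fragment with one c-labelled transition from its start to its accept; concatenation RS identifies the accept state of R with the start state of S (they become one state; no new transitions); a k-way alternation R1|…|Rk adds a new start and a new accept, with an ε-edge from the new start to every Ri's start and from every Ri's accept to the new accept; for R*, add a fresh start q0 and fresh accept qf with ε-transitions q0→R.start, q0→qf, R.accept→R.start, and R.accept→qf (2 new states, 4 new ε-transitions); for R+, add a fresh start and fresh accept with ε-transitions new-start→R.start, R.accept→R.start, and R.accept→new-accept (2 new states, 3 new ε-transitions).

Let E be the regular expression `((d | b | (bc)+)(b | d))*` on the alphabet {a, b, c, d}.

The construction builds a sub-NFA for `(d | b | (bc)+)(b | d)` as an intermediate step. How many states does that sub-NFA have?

16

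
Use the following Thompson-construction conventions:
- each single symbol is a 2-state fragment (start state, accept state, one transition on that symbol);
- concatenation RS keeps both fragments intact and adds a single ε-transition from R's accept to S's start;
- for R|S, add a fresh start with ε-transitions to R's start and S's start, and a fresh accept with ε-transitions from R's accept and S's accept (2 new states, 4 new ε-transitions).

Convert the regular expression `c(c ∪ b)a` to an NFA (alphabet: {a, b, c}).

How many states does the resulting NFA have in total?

10

Per subexpression:
Each of the 4 symbol leaves contributes a 2-state fragment.
  c ∪ b = 6 states
  c(c ∪ b)a = 10 states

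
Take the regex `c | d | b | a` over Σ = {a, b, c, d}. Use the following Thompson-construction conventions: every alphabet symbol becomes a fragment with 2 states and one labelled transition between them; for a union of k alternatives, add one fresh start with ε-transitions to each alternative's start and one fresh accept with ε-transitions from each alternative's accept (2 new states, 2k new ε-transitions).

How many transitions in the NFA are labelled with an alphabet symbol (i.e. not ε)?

Per subexpression:
Each of the 4 symbol leaves contributes exactly 1 symbol transition.
  c | d | b | a = 4 symbol transitions

4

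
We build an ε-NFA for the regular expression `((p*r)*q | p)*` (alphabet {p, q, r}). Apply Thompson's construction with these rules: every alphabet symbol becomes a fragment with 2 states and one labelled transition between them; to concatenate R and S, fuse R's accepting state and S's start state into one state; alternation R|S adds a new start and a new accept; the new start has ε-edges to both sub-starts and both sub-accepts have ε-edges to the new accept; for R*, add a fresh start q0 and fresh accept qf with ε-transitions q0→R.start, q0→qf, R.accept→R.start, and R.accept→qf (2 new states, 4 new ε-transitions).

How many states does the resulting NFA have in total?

14

Recursing over subexpressions:
Each of the 4 symbol leaves contributes a 2-state fragment.
  p* — 4 states
  p*r — 5 states
  (p*r)* — 7 states
  (p*r)*q — 8 states
  (p*r)*q | p — 12 states
  ((p*r)*q | p)* — 14 states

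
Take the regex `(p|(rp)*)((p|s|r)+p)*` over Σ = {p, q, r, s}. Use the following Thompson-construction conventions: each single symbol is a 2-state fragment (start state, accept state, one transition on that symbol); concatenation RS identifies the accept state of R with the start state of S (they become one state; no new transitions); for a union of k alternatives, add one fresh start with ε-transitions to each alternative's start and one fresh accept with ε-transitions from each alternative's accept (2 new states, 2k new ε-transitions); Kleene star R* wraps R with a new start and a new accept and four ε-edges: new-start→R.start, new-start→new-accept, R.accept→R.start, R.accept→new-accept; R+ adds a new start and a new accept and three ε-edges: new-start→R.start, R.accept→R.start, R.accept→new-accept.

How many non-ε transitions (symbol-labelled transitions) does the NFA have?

7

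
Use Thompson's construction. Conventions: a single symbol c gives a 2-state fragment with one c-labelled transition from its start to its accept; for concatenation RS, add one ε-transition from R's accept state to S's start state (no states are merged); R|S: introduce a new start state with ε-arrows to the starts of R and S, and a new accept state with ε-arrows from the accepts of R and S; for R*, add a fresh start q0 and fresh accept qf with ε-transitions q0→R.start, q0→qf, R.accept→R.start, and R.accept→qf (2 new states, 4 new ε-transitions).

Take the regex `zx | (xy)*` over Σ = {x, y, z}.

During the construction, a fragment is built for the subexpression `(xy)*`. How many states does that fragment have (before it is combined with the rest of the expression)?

Fragment for `(xy)*`:
Each of the 2 symbol leaves contributes a 2-state fragment.
  xy = 4 states
  (xy)* = 6 states

6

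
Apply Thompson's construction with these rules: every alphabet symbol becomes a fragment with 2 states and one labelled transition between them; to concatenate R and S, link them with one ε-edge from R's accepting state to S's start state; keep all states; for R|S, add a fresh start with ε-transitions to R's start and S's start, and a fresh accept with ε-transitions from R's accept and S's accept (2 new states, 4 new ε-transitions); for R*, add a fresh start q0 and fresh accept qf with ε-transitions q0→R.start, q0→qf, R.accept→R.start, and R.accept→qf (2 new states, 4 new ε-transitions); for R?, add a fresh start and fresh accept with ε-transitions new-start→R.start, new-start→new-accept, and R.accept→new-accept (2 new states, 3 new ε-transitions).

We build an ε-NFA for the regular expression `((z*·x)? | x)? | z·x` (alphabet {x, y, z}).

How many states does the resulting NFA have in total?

By structural recursion:
Each of the 5 symbol leaves contributes a 2-state fragment.
  z* → 4 states
  z*·x → 6 states
  (z*·x)? → 8 states
  (z*·x)? | x → 12 states
  ((z*·x)? | x)? → 14 states
  z·x → 4 states
  ((z*·x)? | x)? | z·x → 20 states

20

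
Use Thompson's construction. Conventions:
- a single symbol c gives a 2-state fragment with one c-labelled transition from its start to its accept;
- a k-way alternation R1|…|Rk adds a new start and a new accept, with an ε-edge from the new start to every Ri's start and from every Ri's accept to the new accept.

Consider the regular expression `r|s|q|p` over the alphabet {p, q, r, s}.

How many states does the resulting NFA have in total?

10

Per subexpression:
Each of the 4 symbol leaves contributes a 2-state fragment.
  r|s|q|p — 10 states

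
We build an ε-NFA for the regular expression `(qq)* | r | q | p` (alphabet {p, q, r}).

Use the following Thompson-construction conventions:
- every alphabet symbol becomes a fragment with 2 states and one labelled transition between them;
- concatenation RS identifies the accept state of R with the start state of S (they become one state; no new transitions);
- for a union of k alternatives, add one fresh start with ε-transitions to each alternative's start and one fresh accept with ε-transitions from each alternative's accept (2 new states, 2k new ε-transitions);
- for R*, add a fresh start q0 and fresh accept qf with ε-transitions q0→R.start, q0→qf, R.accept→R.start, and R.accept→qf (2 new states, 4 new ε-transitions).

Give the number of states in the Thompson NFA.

13

Recursing over subexpressions:
Each of the 5 symbol leaves contributes a 2-state fragment.
  qq — 3 states
  (qq)* — 5 states
  (qq)* | r | q | p — 13 states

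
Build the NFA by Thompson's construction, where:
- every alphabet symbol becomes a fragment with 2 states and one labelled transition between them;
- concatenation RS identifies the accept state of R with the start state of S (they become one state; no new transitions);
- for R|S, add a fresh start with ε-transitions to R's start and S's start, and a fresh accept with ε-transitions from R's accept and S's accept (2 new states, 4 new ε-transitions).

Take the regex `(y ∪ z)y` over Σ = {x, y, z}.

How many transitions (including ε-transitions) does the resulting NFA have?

7

By structural recursion:
Each of the 3 symbol leaves contributes 1 transition (1 symbol, 0 ε).
  y ∪ z = 6 transitions (2 symbol, 4 ε)
  (y ∪ z)y = 7 transitions (3 symbol, 4 ε)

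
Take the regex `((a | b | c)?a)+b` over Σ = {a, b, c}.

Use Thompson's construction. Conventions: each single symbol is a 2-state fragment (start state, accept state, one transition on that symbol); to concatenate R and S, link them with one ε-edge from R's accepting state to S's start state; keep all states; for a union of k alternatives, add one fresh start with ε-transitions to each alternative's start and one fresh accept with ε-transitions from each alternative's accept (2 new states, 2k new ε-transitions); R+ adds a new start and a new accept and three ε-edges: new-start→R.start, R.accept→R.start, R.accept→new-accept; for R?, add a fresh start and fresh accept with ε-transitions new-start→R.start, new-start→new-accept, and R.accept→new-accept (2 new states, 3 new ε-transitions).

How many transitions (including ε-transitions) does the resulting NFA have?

Building bottom-up:
Each of the 5 symbol leaves contributes 1 transition (1 symbol, 0 ε).
  a | b | c : 9 transitions (3 symbol, 6 ε)
  (a | b | c)? : 12 transitions (3 symbol, 9 ε)
  (a | b | c)?a : 14 transitions (4 symbol, 10 ε)
  ((a | b | c)?a)+ : 17 transitions (4 symbol, 13 ε)
  ((a | b | c)?a)+b : 19 transitions (5 symbol, 14 ε)

19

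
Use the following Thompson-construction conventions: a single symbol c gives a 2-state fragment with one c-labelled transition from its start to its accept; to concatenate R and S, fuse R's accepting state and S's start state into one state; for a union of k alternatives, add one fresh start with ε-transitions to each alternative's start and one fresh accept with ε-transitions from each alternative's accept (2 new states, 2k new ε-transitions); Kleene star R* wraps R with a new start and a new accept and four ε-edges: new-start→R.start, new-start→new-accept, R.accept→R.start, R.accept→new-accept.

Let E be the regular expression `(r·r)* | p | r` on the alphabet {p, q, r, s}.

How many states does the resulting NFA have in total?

Bottom-up over the parse tree:
Each of the 4 symbol leaves contributes a 2-state fragment.
  r·r — 3 states
  (r·r)* — 5 states
  (r·r)* | p | r — 11 states

11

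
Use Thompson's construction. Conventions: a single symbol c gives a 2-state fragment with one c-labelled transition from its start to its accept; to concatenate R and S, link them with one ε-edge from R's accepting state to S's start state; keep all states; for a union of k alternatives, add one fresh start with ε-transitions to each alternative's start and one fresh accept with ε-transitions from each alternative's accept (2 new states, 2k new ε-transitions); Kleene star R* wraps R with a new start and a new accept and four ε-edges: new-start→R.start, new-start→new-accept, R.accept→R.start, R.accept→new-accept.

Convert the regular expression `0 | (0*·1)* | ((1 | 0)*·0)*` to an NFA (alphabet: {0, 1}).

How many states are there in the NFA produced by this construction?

24

Building bottom-up:
Each of the 6 symbol leaves contributes a 2-state fragment.
  0* : 4 states
  0*·1 : 6 states
  (0*·1)* : 8 states
  1 | 0 : 6 states
  (1 | 0)* : 8 states
  (1 | 0)*·0 : 10 states
  ((1 | 0)*·0)* : 12 states
  0 | (0*·1)* | ((1 | 0)*·0)* : 24 states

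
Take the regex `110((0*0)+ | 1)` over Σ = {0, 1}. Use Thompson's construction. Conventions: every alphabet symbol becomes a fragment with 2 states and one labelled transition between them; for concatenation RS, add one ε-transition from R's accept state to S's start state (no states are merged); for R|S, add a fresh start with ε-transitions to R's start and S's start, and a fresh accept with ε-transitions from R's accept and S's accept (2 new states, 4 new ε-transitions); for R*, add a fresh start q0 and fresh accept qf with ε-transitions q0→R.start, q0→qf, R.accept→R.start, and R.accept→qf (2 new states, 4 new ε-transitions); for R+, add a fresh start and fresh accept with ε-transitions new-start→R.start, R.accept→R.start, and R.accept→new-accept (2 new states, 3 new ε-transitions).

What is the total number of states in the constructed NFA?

By structural recursion:
Each of the 6 symbol leaves contributes a 2-state fragment.
  0* → 4 states
  0*0 → 6 states
  (0*0)+ → 8 states
  (0*0)+ | 1 → 12 states
  110((0*0)+ | 1) → 18 states

18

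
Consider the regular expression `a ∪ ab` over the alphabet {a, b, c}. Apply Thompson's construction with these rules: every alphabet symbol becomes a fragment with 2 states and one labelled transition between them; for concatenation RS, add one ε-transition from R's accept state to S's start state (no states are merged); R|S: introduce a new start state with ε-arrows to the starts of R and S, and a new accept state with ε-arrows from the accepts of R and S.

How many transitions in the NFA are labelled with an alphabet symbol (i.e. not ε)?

3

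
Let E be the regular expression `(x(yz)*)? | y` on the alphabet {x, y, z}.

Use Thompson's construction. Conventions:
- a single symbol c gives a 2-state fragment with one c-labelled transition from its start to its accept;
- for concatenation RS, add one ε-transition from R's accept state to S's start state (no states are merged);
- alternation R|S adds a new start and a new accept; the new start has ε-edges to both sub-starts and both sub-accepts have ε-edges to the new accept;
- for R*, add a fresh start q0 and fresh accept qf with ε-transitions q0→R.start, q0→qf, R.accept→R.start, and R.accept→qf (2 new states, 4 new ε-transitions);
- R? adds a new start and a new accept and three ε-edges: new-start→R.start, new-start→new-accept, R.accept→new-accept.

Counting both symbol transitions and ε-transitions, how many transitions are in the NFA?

By structural recursion:
Each of the 4 symbol leaves contributes 1 transition (1 symbol, 0 ε).
  yz : 3 transitions (2 symbol, 1 ε)
  (yz)* : 7 transitions (2 symbol, 5 ε)
  x(yz)* : 9 transitions (3 symbol, 6 ε)
  (x(yz)*)? : 12 transitions (3 symbol, 9 ε)
  (x(yz)*)? | y : 17 transitions (4 symbol, 13 ε)

17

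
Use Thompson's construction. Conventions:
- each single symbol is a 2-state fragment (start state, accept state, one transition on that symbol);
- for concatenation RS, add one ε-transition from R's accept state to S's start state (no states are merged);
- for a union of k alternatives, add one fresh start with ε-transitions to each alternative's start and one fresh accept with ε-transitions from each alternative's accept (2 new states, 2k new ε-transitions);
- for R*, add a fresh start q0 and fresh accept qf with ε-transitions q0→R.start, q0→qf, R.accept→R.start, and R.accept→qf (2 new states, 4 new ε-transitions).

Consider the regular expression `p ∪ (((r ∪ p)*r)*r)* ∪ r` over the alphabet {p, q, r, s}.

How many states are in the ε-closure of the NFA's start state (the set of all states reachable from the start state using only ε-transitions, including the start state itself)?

15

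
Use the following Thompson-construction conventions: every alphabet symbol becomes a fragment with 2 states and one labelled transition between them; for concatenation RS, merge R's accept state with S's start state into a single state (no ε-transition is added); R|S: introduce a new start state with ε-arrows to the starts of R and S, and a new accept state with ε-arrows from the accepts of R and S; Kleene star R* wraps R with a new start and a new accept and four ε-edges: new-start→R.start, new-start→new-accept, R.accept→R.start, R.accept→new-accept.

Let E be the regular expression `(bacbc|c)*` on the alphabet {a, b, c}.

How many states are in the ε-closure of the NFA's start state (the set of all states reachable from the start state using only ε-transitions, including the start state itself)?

5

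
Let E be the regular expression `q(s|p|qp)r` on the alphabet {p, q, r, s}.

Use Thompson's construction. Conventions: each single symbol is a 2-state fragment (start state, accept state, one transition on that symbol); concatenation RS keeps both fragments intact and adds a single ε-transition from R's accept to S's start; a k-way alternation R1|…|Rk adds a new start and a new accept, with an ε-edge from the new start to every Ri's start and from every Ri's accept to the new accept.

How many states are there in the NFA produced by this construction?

14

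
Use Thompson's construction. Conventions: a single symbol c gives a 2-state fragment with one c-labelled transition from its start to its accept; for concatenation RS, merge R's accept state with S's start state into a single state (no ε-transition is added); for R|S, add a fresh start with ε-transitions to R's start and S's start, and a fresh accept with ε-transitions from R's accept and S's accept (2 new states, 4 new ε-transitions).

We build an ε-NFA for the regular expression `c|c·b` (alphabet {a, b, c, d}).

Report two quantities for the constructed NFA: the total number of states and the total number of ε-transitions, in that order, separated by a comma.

7, 4

Per subexpression:
Each of the 3 symbol leaves contributes 2 states and 0 ε-transitions.
  c·b — 3 states, 0 ε-transitions
  c|c·b — 7 states, 4 ε-transitions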